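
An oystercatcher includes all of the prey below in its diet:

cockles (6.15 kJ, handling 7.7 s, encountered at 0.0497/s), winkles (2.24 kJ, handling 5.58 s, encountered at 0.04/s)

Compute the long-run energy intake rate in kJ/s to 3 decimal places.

R = (0.0497×6.15 + 0.04×2.24) / (1 + 0.0497×7.7 + 0.04×5.58) = 0.3953/1.606 = 0.2461 kJ/s.

0.246 kJ/s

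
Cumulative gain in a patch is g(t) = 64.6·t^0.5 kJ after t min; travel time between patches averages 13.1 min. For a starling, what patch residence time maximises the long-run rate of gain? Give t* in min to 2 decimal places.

Maximise g(t)/(T+t): set derivative to zero → g'(t)(T+t) = g(t).
g'(t) = 0.5·64.6·t^-0.5. Setting 0.5·64.6·t^-0.5 = 64.6·t^0.5/(13.1+t) gives 0.5(13.1+t) = t, so 0.50·t = 0.5×13.1.
t* = 0.5×13.1/0.50 = 13.1 min.

13.10 min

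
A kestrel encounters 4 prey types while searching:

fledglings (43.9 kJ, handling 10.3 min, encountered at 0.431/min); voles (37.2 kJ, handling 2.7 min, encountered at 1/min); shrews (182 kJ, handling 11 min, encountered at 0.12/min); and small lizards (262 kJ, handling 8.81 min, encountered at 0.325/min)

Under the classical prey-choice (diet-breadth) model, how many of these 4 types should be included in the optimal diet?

1

Profitabilities (E/h, kJ/min): small lizards 29.7, shrews 16.5, voles 13.8, fledglings 4.26. Add prey in this order while the next type's profitability exceeds the intake rate on those already taken.
Rate on top 1: 22.04. shrews: 16.5 < 22.04 → exclude; stop.
Optimal diet: small lizards — 1 of 4 types.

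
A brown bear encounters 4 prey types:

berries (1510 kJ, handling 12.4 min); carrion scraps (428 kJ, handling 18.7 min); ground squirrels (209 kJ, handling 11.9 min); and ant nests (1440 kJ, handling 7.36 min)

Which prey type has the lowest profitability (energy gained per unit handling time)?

In descending order of E/h:
ant nests: 1440/7.36 = 196 kJ/min
berries: 1510/12.4 = 122 kJ/min
carrion scraps: 428/18.7 = 22.9 kJ/min
ground squirrels: 209/11.9 = 17.6 kJ/min

ground squirrels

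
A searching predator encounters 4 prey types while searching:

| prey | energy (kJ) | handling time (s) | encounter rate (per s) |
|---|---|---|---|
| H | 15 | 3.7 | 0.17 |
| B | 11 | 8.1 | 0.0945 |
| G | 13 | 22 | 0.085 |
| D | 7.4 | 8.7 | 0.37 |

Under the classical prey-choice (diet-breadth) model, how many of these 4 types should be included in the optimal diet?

1

Rank by E/h (kJ/s): H 4.05, B 1.36, D 0.851, G 0.591. Include each in turn until the next type's E/h falls below the running intake rate.
Rate on top 1: 1.565. B: 1.36 < 1.565 → exclude; stop.
Optimal diet: H — 1 of 4 types.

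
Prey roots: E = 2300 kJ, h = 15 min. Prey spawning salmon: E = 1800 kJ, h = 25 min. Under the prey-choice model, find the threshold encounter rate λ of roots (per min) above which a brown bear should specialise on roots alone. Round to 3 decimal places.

The zero-one rule: include spawning salmon iff E₂/h₂ > λE₁/(1+λh₁). Equality gives the switch point.
λE₁h₂ = E₂ + λE₂h₁ ⇒ λ = E₂/(E₁h₂ − E₂h₁) = 1800/(5.75e+04 − 2.7e+04) = 0.05902 per min.

0.059 per min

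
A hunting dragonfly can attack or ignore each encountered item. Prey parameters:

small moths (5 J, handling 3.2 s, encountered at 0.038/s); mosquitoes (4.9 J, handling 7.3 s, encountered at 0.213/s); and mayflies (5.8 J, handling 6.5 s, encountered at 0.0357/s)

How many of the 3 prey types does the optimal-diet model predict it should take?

Profitabilities (E/h, J/s): small moths 1.56, mayflies 0.892, mosquitoes 0.671. Add prey in this order while the next type's profitability exceeds the intake rate on those already taken.
Rate on top 1: 0.1694. mayflies: 0.892 > 0.1694 → include.
Rate on top 2: 0.2933. mosquitoes: 0.671 > 0.2933 → include.
Optimal diet: small moths, mayflies, mosquitoes — 3 of 3 types.

3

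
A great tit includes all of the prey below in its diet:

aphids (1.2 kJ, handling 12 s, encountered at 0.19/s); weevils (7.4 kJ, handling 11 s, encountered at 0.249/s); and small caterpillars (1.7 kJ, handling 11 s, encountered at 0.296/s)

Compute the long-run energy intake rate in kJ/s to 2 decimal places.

0.28 kJ/s

Energy encountered per unit search time: 0.19×1.2 + 0.249×7.4 + 0.296×1.7 = 2.574 kJ/s.
Handling time per unit search time: 0.19×12 + 0.249×11 + 0.296×11 = 8.275.
Rate = 2.574/(1 + 8.275) = 0.2775 kJ/s.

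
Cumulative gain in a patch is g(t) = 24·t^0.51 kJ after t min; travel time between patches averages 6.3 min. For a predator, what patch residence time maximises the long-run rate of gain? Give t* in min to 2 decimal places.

6.56 min

Optimal t* satisfies g'(t*) = g(t*)/(T + t*).
g'(t) = 0.51·24·t^-0.49. Setting 0.51·24·t^-0.49 = 24·t^0.51/(6.3+t) gives 0.51(6.3+t) = t, so 0.49·t = 0.51×6.3.
t* = 0.51×6.3/0.49 = 6.557 min.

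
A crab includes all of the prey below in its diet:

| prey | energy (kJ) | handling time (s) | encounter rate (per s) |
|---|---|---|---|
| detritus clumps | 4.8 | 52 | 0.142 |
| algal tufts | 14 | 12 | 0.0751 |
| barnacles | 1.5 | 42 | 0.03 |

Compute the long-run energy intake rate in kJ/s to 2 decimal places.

R = Σλ_iE_i / (1 + Σλ_ih_i)
Numerator: 0.142×4.8 + 0.0751×14 + 0.03×1.5 = 1.778
Denominator: 1 + 0.142×52 + 0.0751×12 + 0.03×42 = 10.55
R = 1.778/10.55 = 0.1686 kJ/s

0.17 kJ/s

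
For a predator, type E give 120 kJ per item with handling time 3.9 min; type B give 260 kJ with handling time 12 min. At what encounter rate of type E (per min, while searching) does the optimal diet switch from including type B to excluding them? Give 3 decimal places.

0.610 per min

The zero-one rule: include type B iff E₂/h₂ > λE₁/(1+λh₁). Equality gives the switch point.
λE₁h₂ = E₂ + λE₂h₁ ⇒ λ = E₂/(E₁h₂ − E₂h₁) = 260/(1440 − 1014) = 0.6103 per min.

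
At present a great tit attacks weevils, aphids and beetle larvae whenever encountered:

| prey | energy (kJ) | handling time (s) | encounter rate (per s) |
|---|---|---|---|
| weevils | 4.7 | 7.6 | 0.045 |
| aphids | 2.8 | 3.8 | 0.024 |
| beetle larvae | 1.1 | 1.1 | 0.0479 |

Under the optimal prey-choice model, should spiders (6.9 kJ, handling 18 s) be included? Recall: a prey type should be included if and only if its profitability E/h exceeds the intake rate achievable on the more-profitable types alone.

On weevils, aphids and beetle larvae alone, R = ΣλE/(1+Σλh) = 0.3314/1.486 = 0.223 kJ/s.
Profitability of spiders: 6.9/18 = 0.3833 kJ/s.
Since 0.3833 > R, including spiders increases the long-run rate.

Yes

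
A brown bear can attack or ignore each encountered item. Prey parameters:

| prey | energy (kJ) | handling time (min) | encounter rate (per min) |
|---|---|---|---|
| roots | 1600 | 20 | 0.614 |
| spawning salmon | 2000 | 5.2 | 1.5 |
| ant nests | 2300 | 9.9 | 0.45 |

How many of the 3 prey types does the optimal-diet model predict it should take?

E/h in descending order: spawning salmon 385, ant nests 232, roots 80 kJ/min. The optimal diet is the largest prefix of this list for which every included type satisfies E_i/h_i > R on the types above it.
Rate on top 1: 340.9. ant nests: 232 < 340.9 → exclude; stop.
Optimal diet: spawning salmon — 1 of 3 types.

1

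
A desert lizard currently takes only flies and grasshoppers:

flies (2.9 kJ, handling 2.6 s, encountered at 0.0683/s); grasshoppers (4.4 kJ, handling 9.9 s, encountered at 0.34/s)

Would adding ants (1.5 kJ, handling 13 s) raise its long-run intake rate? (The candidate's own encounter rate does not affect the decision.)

No

Current rate: (0.0683×2.9 + 0.34×4.4)/(1 + 0.0683×2.6 + 0.34×9.9) = 0.3728 kJ/s.
ants: E/h = 1.5/13 = 0.1154 kJ/s.
0.1154 < 0.3728, so adding ants would lower the average — exclude it.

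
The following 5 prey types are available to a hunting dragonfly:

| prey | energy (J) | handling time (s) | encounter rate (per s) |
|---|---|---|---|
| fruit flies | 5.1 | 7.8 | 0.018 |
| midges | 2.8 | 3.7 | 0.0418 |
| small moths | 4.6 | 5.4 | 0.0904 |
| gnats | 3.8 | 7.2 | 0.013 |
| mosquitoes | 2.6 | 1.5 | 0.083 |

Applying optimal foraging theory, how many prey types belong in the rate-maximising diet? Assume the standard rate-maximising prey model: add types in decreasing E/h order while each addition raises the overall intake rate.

5

Profitabilities (E/h, J/s): mosquitoes 1.73, small moths 0.852, midges 0.757, fruit flies 0.654, gnats 0.528. Add prey in this order while the next type's profitability exceeds the intake rate on those already taken.
Rate on top 1: 0.1919. small moths: 0.852 > 0.1919 → include.
Rate on top 2: 0.3917. midges: 0.757 > 0.3917 → include.
Rate on top 3: 0.4236. fruit flies: 0.654 > 0.4236 → include.
Rate on top 4: 0.4406. gnats: 0.528 > 0.4406 → include.
Optimal diet: mosquitoes, small moths, midges, fruit flies, gnats — 5 of 5 types.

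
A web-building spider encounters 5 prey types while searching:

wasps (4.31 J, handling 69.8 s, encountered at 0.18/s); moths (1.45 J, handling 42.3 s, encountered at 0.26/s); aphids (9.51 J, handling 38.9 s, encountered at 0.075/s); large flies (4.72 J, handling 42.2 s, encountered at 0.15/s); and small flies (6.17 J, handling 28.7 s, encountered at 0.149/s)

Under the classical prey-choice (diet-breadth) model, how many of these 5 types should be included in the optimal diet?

Profitabilities (E/h, J/s): aphids 0.244, small flies 0.215, large flies 0.112, wasps 0.0617, moths 0.0343. Add prey in this order while the next type's profitability exceeds the intake rate on those already taken.
Rate on top 1: 0.1821. small flies: 0.215 > 0.1821 → include.
Rate on top 2: 0.1992. large flies: 0.112 < 0.1992 → exclude; stop.
Optimal diet: aphids, small flies — 2 of 5 types.

2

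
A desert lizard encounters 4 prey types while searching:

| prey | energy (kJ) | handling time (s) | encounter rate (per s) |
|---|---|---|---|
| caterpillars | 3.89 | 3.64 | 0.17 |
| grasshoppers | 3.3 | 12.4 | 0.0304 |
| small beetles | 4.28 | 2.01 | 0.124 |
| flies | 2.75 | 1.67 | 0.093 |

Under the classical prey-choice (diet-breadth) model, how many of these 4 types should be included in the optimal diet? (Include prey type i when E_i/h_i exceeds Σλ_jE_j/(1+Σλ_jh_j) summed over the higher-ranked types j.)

3

E/h in descending order: small beetles 2.13, flies 1.65, caterpillars 1.07, grasshoppers 0.266 kJ/s. The optimal diet is the largest prefix of this list for which every included type satisfies E_i/h_i > R on the types above it.
Rate on top 1: 0.4248. flies: 1.65 > 0.4248 → include.
Rate on top 2: 0.5599. caterpillars: 1.07 > 0.5599 → include.
Rate on top 3: 0.7155. grasshoppers: 0.266 < 0.7155 → exclude; stop.
Optimal diet: small beetles, flies, caterpillars — 3 of 4 types.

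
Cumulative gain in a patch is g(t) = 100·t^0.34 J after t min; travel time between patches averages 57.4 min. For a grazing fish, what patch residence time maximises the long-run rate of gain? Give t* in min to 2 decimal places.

By the marginal value theorem, leave when the instantaneous gain rate g'(t) equals the habitat-wide average g(t)/(T + t).
g'(t) = 0.34·100·t^-0.66. Setting 0.34·100·t^-0.66 = 100·t^0.34/(57.4+t) gives 0.34(57.4+t) = t, so 0.66·t = 0.34×57.4.
t* = 0.34×57.4/0.66 = 29.57 min.

29.57 min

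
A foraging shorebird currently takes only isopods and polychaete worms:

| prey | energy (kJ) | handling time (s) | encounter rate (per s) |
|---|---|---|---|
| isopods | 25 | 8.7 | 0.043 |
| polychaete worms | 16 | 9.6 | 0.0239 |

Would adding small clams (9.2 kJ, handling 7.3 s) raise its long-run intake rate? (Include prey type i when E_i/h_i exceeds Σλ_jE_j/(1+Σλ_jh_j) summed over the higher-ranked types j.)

Yes

On isopods and polychaete worms alone, R = ΣλE/(1+Σλh) = 1.457/1.604 = 0.9089 kJ/s.
Profitability of small clams: 9.2/7.3 = 1.26 kJ/s.
1.26 > 0.9089, so adding small clams raises the average — include it.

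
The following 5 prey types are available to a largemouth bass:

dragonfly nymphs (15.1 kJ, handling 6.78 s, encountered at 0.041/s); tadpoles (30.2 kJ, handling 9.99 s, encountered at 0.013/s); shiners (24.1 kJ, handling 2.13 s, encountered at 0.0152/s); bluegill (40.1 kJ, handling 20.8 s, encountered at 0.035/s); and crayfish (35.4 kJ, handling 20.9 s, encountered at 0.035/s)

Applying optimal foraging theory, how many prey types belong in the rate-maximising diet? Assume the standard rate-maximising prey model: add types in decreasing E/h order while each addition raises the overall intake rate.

Rank by E/h (kJ/s): shiners 11.3, tadpoles 3.02, dragonfly nymphs 2.23, bluegill 1.93, crayfish 1.69. Include each in turn until the next type's E/h falls below the running intake rate.
Rate on top 1: 0.3548. tadpoles: 3.02 > 0.3548 → include.
Rate on top 2: 0.653. dragonfly nymphs: 2.23 > 0.653 → include.
Rate on top 3: 0.9568. bluegill: 1.93 > 0.9568 → include.
Rate on top 4: 1.283. crayfish: 1.69 > 1.283 → include.
Optimal diet: shiners, tadpoles, dragonfly nymphs, bluegill, crayfish — 5 of 5 types.

5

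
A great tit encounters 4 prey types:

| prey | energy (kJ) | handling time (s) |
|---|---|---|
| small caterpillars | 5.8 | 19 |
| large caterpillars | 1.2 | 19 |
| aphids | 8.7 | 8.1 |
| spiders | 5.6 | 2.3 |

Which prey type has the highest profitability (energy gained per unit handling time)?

Profitability E/h (kJ/s): small caterpillars = 5.8/19 = 0.305, large caterpillars = 1.2/19 = 0.0632, aphids = 8.7/8.1 = 1.07, spiders = 5.6/2.3 = 2.43.
Ranked: spiders > aphids > small caterpillars > large caterpillars.

spiders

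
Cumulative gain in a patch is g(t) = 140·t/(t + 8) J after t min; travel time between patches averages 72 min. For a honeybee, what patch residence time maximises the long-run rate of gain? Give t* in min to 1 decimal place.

24.0 min

Optimal t* satisfies g'(t*) = g(t*)/(T + t*).
g'(t) = 140·8/(t + 8)². Setting 140·8/(t+8)² = 140t/[(t+8)(72+t)] gives 8(72+t) = t(t+8), so t² = 8×72 = 576.
t* = √576 = 24 min.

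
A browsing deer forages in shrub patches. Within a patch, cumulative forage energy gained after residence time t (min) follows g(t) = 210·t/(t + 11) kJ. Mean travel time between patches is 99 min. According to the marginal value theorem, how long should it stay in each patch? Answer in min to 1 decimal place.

Maximise g(t)/(T+t): set derivative to zero → g'(t)(T+t) = g(t).
g'(t) = 210·11/(t + 11)². Setting 210·11/(t+11)² = 210t/[(t+11)(99+t)] gives 11(99+t) = t(t+11), so t² = 11×99 = 1089.
t* = √1089 = 33 min.

33.0 min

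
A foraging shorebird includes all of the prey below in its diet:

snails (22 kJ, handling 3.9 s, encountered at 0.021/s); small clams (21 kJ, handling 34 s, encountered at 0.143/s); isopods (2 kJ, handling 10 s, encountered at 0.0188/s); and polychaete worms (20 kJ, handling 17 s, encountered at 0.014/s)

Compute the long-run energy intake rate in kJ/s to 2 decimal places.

0.59 kJ/s

Energy encountered per unit search time: 0.021×22 + 0.143×21 + 0.0188×2 + 0.014×20 = 3.783 kJ/s.
Handling time per unit search time: 0.021×3.9 + 0.143×34 + 0.0188×10 + 0.014×17 = 5.37.
Rate = 3.783/(1 + 5.37) = 0.5938 kJ/s.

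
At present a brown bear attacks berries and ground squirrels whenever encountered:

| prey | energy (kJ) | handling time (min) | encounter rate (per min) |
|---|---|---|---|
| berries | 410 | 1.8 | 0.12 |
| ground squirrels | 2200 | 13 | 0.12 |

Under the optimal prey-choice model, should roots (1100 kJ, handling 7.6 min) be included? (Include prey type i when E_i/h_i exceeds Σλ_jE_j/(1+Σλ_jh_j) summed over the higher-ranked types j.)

Current rate: (0.12×410 + 0.12×2200)/(1 + 0.12×1.8 + 0.12×13) = 112.8 kJ/min.
Profitability of roots: 1100/7.6 = 144.7 kJ/min.
Since 144.7 > R, including roots increases the long-run rate.

Yes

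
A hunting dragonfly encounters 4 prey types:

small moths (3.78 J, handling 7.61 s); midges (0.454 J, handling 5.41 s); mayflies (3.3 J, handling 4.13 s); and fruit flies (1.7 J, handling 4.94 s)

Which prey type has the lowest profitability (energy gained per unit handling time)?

Profitability E/h (J/s): small moths = 3.78/7.61 = 0.497, midges = 0.454/5.41 = 0.0839, mayflies = 3.3/4.13 = 0.799, fruit flies = 1.7/4.94 = 0.344.
Ranked: mayflies > small moths > fruit flies > midges.

midges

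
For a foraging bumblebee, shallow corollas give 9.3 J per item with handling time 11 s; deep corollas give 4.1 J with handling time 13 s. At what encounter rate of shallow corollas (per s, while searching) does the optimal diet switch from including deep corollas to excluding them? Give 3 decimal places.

At the threshold, the rate on shallow corollas alone equals the profitability of deep corollas: λ·9.3/(1 + λ·11) = 4.1/13 = 0.3154.
Rearranging, λ(9.3 − 0.3154×11) = 0.3154, so λ = 0.3154/5.831 = 0.05409 per s.

0.054 per s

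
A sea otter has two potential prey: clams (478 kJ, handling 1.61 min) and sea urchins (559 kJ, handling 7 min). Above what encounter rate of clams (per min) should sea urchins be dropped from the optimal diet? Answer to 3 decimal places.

0.229 per min

At the threshold, the rate on clams alone equals the profitability of sea urchins: λ·478/(1 + λ·1.61) = 559/7 = 79.86.
Rearranging, λ(478 − 79.86×1.61) = 79.86, so λ = 79.86/349.4 = 0.2285 per min.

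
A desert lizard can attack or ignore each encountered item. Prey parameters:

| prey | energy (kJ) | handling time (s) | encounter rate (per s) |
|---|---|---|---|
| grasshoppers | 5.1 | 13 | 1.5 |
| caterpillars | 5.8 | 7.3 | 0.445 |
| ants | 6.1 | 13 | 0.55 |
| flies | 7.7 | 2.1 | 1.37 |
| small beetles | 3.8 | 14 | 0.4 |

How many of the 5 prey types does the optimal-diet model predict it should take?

1

Profitabilities (E/h, kJ/s): flies 3.67, caterpillars 0.795, ants 0.469, grasshoppers 0.392, small beetles 0.271. Add prey in this order while the next type's profitability exceeds the intake rate on those already taken.
Rate on top 1: 2.721. caterpillars: 0.795 < 2.721 → exclude; stop.
Optimal diet: flies — 1 of 5 types.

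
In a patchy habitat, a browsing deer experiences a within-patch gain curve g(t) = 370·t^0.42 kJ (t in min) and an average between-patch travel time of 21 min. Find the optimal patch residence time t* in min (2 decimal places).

15.21 min

Optimal t* satisfies g'(t*) = g(t*)/(T + t*).
g'(t) = 0.42·370·t^-0.58. Setting 0.42·370·t^-0.58 = 370·t^0.42/(21+t) gives 0.42(21+t) = t, so 0.58·t = 0.42×21.
t* = 0.42×21/0.58 = 15.21 min.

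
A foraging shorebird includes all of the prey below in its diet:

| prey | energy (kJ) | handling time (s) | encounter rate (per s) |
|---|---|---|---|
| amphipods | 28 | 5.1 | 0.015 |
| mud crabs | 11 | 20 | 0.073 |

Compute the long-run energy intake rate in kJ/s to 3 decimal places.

R = (0.015×28 + 0.073×11) / (1 + 0.015×5.1 + 0.073×20) = 1.223/2.537 = 0.4822 kJ/s.

0.482 kJ/s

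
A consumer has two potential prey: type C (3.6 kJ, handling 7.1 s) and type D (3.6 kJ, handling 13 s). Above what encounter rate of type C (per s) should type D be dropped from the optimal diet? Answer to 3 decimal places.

0.169 per s

Drop type D once their profitability E₂/h₂ falls below the rate achievable on type C alone: E₂/h₂ = λE₁/(1 + λh₁).
Solve for λ: λE₁h₂ = E₂(1 + λh₁) → λ(E₁h₂ − E₂h₁) = E₂ → λ = E₂/(E₁h₂ − E₂h₁).
λ = 3.6/(3.6×13 − 3.6×7.1) = 3.6/21.24 = 0.1695 per s.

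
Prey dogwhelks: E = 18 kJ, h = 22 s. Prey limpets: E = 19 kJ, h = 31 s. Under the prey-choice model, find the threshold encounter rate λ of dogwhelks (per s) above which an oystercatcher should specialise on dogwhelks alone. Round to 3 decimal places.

0.136 per s

The zero-one rule: include limpets iff E₂/h₂ > λE₁/(1+λh₁). Equality gives the switch point.
λE₁h₂ = E₂ + λE₂h₁ ⇒ λ = E₂/(E₁h₂ − E₂h₁) = 19/(558 − 418) = 0.1357 per s.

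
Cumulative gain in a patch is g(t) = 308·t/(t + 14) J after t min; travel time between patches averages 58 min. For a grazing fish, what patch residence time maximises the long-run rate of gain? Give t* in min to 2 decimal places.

Optimal t* satisfies g'(t*) = g(t*)/(T + t*).
g'(t) = 308·14/(t + 14)². Setting 308·14/(t+14)² = 308t/[(t+14)(58+t)] gives 14(58+t) = t(t+14), so t² = 14×58 = 812.
t* = √812 = 28.5 min.

28.50 min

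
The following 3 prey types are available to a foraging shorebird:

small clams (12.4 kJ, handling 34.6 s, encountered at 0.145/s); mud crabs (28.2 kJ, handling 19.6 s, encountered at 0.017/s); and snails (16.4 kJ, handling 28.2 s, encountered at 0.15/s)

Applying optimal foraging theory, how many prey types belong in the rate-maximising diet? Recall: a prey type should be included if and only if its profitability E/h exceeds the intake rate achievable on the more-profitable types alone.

2

Rank by E/h (kJ/s): mud crabs 1.44, snails 0.582, small clams 0.358. Include each in turn until the next type's E/h falls below the running intake rate.
Rate on top 1: 0.3596. snails: 0.582 > 0.3596 → include.
Rate on top 2: 0.5284. small clams: 0.358 < 0.5284 → exclude; stop.
Optimal diet: mud crabs, snails — 2 of 3 types.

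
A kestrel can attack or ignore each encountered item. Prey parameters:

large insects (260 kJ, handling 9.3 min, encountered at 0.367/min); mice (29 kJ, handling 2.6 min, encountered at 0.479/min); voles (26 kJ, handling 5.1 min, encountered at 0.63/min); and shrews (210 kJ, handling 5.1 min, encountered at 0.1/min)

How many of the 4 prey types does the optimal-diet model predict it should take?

2

Rank by E/h (kJ/min): shrews 41.2, large insects 28, mice 11.2, voles 5.1. Include each in turn until the next type's E/h falls below the running intake rate.
Rate on top 1: 13.91. large insects: 28 > 13.91 → include.
Rate on top 2: 23.65. mice: 11.2 < 23.65 → exclude; stop.
Optimal diet: shrews, large insects — 2 of 4 types.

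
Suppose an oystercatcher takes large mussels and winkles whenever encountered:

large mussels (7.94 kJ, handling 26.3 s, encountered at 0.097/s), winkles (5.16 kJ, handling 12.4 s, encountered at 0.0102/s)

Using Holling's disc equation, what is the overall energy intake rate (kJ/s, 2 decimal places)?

R = Σλ_iE_i / (1 + Σλ_ih_i)
Numerator: 0.097×7.94 + 0.0102×5.16 = 0.8228
Denominator: 1 + 0.097×26.3 + 0.0102×12.4 = 3.678
R = 0.8228/3.678 = 0.2237 kJ/s

0.22 kJ/s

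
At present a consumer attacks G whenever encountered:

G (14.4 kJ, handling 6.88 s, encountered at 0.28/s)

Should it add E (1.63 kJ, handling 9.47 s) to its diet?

Intake rate on the current diet: R = (0.28×14.4) / (1 + 0.28×6.88) = 4.032/2.926 = 1.378 kJ/s.
E: E/h = 1.63/9.47 = 0.1721 kJ/s.
Since 0.1721 < R, time spent handling E is better spent searching.

No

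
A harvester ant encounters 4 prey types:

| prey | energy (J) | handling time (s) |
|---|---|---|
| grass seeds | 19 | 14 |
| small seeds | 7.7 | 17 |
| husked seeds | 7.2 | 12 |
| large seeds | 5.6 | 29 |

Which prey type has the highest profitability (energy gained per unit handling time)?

Profitability E/h (J/s): grass seeds = 19/14 = 1.36, small seeds = 7.7/17 = 0.453, husked seeds = 7.2/12 = 0.6, large seeds = 5.6/29 = 0.193.
Ranked: grass seeds > husked seeds > small seeds > large seeds.

grass seeds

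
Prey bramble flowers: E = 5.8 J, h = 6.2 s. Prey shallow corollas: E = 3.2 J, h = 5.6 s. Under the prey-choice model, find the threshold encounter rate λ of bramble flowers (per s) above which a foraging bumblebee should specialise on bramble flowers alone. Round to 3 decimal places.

0.253 per s

The zero-one rule: include shallow corollas iff E₂/h₂ > λE₁/(1+λh₁). Equality gives the switch point.
λE₁h₂ = E₂ + λE₂h₁ ⇒ λ = E₂/(E₁h₂ − E₂h₁) = 3.2/(32.48 − 19.84) = 0.2532 per s.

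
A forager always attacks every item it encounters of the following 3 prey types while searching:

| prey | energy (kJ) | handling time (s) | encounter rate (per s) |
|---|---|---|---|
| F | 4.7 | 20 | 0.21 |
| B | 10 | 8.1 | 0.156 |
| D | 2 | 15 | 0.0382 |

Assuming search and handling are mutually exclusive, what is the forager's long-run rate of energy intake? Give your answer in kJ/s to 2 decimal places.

0.37 kJ/s

R = Σλ_iE_i / (1 + Σλ_ih_i)
Numerator: 0.21×4.7 + 0.156×10 + 0.0382×2 = 2.623
Denominator: 1 + 0.21×20 + 0.156×8.1 + 0.0382×15 = 7.037
R = 2.623/7.037 = 0.3728 kJ/s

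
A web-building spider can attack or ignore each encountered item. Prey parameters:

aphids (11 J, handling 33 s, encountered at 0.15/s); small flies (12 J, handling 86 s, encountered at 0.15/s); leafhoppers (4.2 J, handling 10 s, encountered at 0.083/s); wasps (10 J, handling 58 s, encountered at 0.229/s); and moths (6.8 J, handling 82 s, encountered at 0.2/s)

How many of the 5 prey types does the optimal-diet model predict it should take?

2

Profitabilities (E/h, J/s): leafhoppers 0.42, aphids 0.333, wasps 0.172, small flies 0.14, moths 0.0829. Add prey in this order while the next type's profitability exceeds the intake rate on those already taken.
Rate on top 1: 0.1905. aphids: 0.333 > 0.1905 → include.
Rate on top 2: 0.2948. wasps: 0.172 < 0.2948 → exclude; stop.
Optimal diet: leafhoppers, aphids — 2 of 5 types.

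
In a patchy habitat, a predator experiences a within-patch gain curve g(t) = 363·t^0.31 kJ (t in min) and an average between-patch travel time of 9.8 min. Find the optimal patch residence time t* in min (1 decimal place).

4.4 min

Optimal t* satisfies g'(t*) = g(t*)/(T + t*).
g'(t) = 0.31·363·t^-0.69. Setting 0.31·363·t^-0.69 = 363·t^0.31/(9.8+t) gives 0.31(9.8+t) = t, so 0.69·t = 0.31×9.8.
t* = 0.31×9.8/0.69 = 4.403 min.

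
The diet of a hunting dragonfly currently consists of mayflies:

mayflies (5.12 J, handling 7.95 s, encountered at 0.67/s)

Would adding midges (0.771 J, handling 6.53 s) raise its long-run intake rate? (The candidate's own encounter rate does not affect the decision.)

No

Intake rate on the current diet: R = (0.67×5.12) / (1 + 0.67×7.95) = 3.43/6.327 = 0.5422 J/s.
Profitability of midges: 0.771/6.53 = 0.1181 J/s.
0.1181 < 0.5422, so adding midges would lower the average — exclude it.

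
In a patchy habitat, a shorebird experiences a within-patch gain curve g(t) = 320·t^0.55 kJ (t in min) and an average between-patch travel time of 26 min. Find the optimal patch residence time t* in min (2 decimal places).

31.78 min

Maximise g(t)/(T+t): set derivative to zero → g'(t)(T+t) = g(t).
g'(t) = 0.55·320·t^-0.45. Setting 0.55·320·t^-0.45 = 320·t^0.55/(26+t) gives 0.55(26+t) = t, so 0.45·t = 0.55×26.
t* = 0.55×26/0.45 = 31.78 min.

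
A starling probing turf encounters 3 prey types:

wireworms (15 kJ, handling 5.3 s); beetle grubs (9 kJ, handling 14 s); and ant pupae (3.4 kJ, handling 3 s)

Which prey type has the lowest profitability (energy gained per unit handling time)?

beetle grubs

Profitability E/h (kJ/s): wireworms = 15/5.3 = 2.83, beetle grubs = 9/14 = 0.643, ant pupae = 3.4/3 = 1.13.
Ranked: wireworms > ant pupae > beetle grubs.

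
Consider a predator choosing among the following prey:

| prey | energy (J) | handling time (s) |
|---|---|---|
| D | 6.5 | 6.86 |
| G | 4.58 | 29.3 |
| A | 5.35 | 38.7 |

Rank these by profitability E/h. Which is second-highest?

Profitability E/h (J/s): D = 6.5/6.86 = 0.948, G = 4.58/29.3 = 0.156, A = 5.35/38.7 = 0.138.
Ranked: D > G > A.

G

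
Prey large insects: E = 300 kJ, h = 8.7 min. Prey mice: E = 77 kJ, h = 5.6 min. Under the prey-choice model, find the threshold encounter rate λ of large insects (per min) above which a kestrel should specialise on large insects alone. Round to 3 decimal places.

0.076 per min

The zero-one rule: include mice iff E₂/h₂ > λE₁/(1+λh₁). Equality gives the switch point.
λE₁h₂ = E₂ + λE₂h₁ ⇒ λ = E₂/(E₁h₂ − E₂h₁) = 77/(1680 − 669.9) = 0.07623 per min.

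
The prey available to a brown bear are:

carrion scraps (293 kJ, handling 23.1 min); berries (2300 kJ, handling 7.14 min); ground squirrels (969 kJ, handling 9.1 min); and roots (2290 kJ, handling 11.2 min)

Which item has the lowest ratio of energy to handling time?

carrion scraps

In descending order of E/h:
berries: 2300/7.14 = 322 kJ/min
roots: 2290/11.2 = 204 kJ/min
ground squirrels: 969/9.1 = 106 kJ/min
carrion scraps: 293/23.1 = 12.7 kJ/min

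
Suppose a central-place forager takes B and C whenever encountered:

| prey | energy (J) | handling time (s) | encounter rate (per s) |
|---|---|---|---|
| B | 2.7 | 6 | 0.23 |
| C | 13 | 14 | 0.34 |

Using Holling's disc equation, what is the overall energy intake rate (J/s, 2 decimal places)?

R = (0.23×2.7 + 0.34×13) / (1 + 0.23×6 + 0.34×14) = 5.041/7.14 = 0.706 J/s.

0.71 J/s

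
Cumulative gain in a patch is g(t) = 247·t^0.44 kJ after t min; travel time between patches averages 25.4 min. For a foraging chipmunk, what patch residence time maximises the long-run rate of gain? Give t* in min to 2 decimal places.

Maximise g(t)/(T+t): set derivative to zero → g'(t)(T+t) = g(t).
g'(t) = 0.44·247·t^-0.56. Setting 0.44·247·t^-0.56 = 247·t^0.44/(25.4+t) gives 0.44(25.4+t) = t, so 0.56·t = 0.44×25.4.
t* = 0.44×25.4/0.56 = 19.96 min.

19.96 min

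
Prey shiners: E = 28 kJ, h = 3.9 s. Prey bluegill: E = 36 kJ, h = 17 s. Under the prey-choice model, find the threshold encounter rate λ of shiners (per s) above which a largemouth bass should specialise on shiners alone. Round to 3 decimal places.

Drop bluegill once their profitability E₂/h₂ falls below the rate achievable on shiners alone: E₂/h₂ = λE₁/(1 + λh₁).
Solve for λ: λE₁h₂ = E₂(1 + λh₁) → λ(E₁h₂ − E₂h₁) = E₂ → λ = E₂/(E₁h₂ − E₂h₁).
λ = 36/(28×17 − 36×3.9) = 36/335.6 = 0.1073 per s.

0.107 per s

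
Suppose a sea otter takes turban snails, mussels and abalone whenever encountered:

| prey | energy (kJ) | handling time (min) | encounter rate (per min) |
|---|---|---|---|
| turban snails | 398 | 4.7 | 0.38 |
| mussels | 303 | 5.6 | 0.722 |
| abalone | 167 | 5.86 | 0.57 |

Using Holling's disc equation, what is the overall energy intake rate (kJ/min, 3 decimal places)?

45.745 kJ/min

Energy encountered per unit search time: 0.38×398 + 0.722×303 + 0.57×167 = 465.2 kJ/min.
Handling time per unit search time: 0.38×4.7 + 0.722×5.6 + 0.57×5.86 = 9.169.
Rate = 465.2/(1 + 9.169) = 45.74 kJ/min.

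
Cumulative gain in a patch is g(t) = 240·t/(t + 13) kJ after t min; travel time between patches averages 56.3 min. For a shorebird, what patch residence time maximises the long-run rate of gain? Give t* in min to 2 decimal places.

27.05 min

By the marginal value theorem, leave when the instantaneous gain rate g'(t) equals the habitat-wide average g(t)/(T + t).
g'(t) = 240·13/(t + 13)². Setting 240·13/(t+13)² = 240t/[(t+13)(56.3+t)] gives 13(56.3+t) = t(t+13), so t² = 13×56.3 = 731.9.
t* = √731.9 = 27.05 min.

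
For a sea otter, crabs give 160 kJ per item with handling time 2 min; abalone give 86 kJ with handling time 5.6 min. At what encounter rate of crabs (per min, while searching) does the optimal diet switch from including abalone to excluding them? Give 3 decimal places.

Drop abalone once their profitability E₂/h₂ falls below the rate achievable on crabs alone: E₂/h₂ = λE₁/(1 + λh₁).
Solve for λ: λE₁h₂ = E₂(1 + λh₁) → λ(E₁h₂ − E₂h₁) = E₂ → λ = E₂/(E₁h₂ − E₂h₁).
λ = 86/(160×5.6 − 86×2) = 86/724 = 0.1188 per min.

0.119 per min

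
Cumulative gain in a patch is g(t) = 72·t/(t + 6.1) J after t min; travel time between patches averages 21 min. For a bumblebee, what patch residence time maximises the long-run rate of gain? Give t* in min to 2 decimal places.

Maximise g(t)/(T+t): set derivative to zero → g'(t)(T+t) = g(t).
g'(t) = 72·6.1/(t + 6.1)². Setting 72·6.1/(t+6.1)² = 72t/[(t+6.1)(21+t)] gives 6.1(21+t) = t(t+6.1), so t² = 6.1×21 = 128.1.
t* = √128.1 = 11.32 min.

11.32 min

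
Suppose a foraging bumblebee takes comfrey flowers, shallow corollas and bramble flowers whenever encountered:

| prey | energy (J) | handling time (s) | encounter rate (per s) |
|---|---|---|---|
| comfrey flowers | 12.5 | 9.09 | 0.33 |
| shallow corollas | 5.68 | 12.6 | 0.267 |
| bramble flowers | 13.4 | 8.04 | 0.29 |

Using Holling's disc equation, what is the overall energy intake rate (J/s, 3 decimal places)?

R = Σλ_iE_i / (1 + Σλ_ih_i)
Numerator: 0.33×12.5 + 0.267×5.68 + 0.29×13.4 = 9.528
Denominator: 1 + 0.33×9.09 + 0.267×12.6 + 0.29×8.04 = 9.695
R = 9.528/9.695 = 0.9827 J/s

0.983 J/s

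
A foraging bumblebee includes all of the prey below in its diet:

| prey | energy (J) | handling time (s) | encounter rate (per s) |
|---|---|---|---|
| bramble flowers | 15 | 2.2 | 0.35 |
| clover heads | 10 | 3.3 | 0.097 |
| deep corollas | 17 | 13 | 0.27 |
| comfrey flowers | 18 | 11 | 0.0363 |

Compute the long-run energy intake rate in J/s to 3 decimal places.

R = Σλ_iE_i / (1 + Σλ_ih_i)
Numerator: 0.35×15 + 0.097×10 + 0.27×17 + 0.0363×18 = 11.46
Denominator: 1 + 0.35×2.2 + 0.097×3.3 + 0.27×13 + 0.0363×11 = 5.999
R = 11.46/5.999 = 1.911 J/s

1.911 J/s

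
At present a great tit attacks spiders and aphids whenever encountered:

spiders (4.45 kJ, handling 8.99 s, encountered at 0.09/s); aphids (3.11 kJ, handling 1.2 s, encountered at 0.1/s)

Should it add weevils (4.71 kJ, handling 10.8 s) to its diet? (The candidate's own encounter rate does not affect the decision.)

Yes

Current rate: (0.09×4.45 + 0.1×3.11)/(1 + 0.09×8.99 + 0.1×1.2) = 0.3688 kJ/s.
Profitability of weevils: 4.71/10.8 = 0.4361 kJ/s.
Since 0.4361 > R, including weevils increases the long-run rate.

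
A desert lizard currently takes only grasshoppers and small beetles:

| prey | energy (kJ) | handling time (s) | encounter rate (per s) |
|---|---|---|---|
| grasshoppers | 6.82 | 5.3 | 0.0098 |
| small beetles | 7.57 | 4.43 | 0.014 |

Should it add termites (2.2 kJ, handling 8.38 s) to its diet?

Yes

On grasshoppers and small beetles alone, R = ΣλE/(1+Σλh) = 0.1728/1.114 = 0.1551 kJ/s.
termites: E/h = 2.2/8.38 = 0.2625 kJ/s.
Since 0.2625 > R, including termites increases the long-run rate.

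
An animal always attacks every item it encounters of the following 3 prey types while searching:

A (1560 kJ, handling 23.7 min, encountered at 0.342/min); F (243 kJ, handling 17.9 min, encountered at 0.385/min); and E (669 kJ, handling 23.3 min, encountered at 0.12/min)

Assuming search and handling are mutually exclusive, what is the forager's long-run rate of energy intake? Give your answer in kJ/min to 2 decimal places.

R = (0.342×1560 + 0.385×243 + 0.12×669) / (1 + 0.342×23.7 + 0.385×17.9 + 0.12×23.3) = 707.4/18.79 = 37.64 kJ/min.

37.64 kJ/min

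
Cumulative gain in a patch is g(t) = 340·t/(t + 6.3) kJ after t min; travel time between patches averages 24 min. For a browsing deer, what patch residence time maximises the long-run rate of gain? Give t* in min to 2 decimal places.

12.30 min

Optimal t* satisfies g'(t*) = g(t*)/(T + t*).
g'(t) = 340·6.3/(t + 6.3)². Setting 340·6.3/(t+6.3)² = 340t/[(t+6.3)(24+t)] gives 6.3(24+t) = t(t+6.3), so t² = 6.3×24 = 151.2.
t* = √151.2 = 12.3 min.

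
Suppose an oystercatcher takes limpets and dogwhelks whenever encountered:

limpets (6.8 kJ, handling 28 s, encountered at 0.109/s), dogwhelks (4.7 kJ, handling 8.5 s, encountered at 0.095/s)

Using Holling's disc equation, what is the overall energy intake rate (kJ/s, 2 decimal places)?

Energy encountered per unit search time: 0.109×6.8 + 0.095×4.7 = 1.188 kJ/s.
Handling time per unit search time: 0.109×28 + 0.095×8.5 = 3.86.
Rate = 1.188/(1 + 3.86) = 0.2444 kJ/s.

0.24 kJ/s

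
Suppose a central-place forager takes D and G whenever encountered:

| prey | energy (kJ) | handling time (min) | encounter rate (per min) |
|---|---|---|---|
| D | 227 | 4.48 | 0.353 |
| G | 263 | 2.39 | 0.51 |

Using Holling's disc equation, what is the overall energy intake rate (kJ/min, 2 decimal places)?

Energy encountered per unit search time: 0.353×227 + 0.51×263 = 214.3 kJ/min.
Handling time per unit search time: 0.353×4.48 + 0.51×2.39 = 2.8.
Rate = 214.3/(1 + 2.8) = 56.38 kJ/min.

56.38 kJ/min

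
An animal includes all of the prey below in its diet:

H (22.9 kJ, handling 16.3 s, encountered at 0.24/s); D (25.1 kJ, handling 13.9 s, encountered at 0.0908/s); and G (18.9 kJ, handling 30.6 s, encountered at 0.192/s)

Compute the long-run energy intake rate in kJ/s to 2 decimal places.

R = Σλ_iE_i / (1 + Σλ_ih_i)
Numerator: 0.24×22.9 + 0.0908×25.1 + 0.192×18.9 = 11.4
Denominator: 1 + 0.24×16.3 + 0.0908×13.9 + 0.192×30.6 = 12.05
R = 11.4/12.05 = 0.9464 kJ/s

0.95 kJ/s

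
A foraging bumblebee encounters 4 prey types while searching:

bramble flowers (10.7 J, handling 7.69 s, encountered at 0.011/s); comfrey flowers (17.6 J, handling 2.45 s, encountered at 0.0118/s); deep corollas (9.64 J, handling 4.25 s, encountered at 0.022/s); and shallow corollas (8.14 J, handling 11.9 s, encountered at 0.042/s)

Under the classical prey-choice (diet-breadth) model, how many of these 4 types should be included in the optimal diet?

4

Rank by E/h (J/s): comfrey flowers 7.18, deep corollas 2.27, bramble flowers 1.39, shallow corollas 0.684. Include each in turn until the next type's E/h falls below the running intake rate.
Rate on top 1: 0.2018. deep corollas: 2.27 > 0.2018 → include.
Rate on top 2: 0.374. bramble flowers: 1.39 > 0.374 → include.
Rate on top 3: 0.4453. shallow corollas: 0.684 > 0.4453 → include.
Optimal diet: comfrey flowers, deep corollas, bramble flowers, shallow corollas — 4 of 4 types.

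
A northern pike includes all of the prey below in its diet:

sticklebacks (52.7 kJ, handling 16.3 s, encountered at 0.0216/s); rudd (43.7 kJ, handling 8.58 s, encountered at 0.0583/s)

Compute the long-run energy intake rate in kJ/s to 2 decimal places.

1.99 kJ/s

R = (0.0216×52.7 + 0.0583×43.7) / (1 + 0.0216×16.3 + 0.0583×8.58) = 3.686/1.852 = 1.99 kJ/s.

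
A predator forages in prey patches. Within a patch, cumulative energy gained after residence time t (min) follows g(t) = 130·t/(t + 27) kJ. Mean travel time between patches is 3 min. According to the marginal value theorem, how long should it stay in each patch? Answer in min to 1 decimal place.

9.0 min

Maximise g(t)/(T+t): set derivative to zero → g'(t)(T+t) = g(t).
g'(t) = 130·27/(t + 27)². Setting 130·27/(t+27)² = 130t/[(t+27)(3+t)] gives 27(3+t) = t(t+27), so t² = 27×3 = 81.
t* = √81 = 9 min.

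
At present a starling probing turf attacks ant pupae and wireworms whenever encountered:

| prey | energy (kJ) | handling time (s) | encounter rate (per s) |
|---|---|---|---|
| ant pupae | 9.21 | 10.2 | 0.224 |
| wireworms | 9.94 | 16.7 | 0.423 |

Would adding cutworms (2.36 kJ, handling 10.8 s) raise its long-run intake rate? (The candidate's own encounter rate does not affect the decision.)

No

On ant pupae and wireworms alone, R = ΣλE/(1+Σλh) = 6.268/10.35 = 0.6056 kJ/s.
cutworms: E/h = 2.36/10.8 = 0.2185 kJ/s.
Since 0.2185 < R, time spent handling cutworms is better spent searching.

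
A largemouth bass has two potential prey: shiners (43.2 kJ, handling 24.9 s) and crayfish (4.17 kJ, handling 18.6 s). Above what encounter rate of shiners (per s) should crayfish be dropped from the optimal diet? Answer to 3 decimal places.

Drop crayfish once their profitability E₂/h₂ falls below the rate achievable on shiners alone: E₂/h₂ = λE₁/(1 + λh₁).
Solve for λ: λE₁h₂ = E₂(1 + λh₁) → λ(E₁h₂ − E₂h₁) = E₂ → λ = E₂/(E₁h₂ − E₂h₁).
λ = 4.17/(43.2×18.6 − 4.17×24.9) = 4.17/699.7 = 0.00596 per s.

0.006 per s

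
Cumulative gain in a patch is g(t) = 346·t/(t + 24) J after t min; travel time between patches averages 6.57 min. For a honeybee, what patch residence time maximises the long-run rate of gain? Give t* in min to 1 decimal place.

12.6 min

By the marginal value theorem, leave when the instantaneous gain rate g'(t) equals the habitat-wide average g(t)/(T + t).
g'(t) = 346·24/(t + 24)². Setting 346·24/(t+24)² = 346t/[(t+24)(6.57+t)] gives 24(6.57+t) = t(t+24), so t² = 24×6.57 = 157.7.
t* = √157.7 = 12.56 min.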